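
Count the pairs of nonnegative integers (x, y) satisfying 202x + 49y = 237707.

24

gcd(202, 49):
  202 = 4×49 + 6
  49 = 8×6 + 1
  6 = 6×1
so gcd(202, 49) = 1.
Back-substitute for Bézout coefficients:
  1 = 49 - 8×6
  ... = 202×(-8) + 49×(33)
Scale by 237707: one solution is (-1901656, 7844331). Reduce x mod 49: (34, 4711).
General: x = 34 + 49t, y = 4711 - 202t.
x ≥ 0 ⇒ t ≥ 0; y ≥ 0 ⇒ t ≤ 23. So t ∈ [0, 23]: 24 solutions.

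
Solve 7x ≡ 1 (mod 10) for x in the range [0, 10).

gcd(10, 7):
  10 = 1·7 + 3
  7 = 2·3 + 1
  3 = 3·1
so gcd(10, 7) = 1.
Back-substitute for Bézout coefficients:
  1 = 7 - 2·3
  ... = 7·(3) + 10·(-2)
So 7·3 ≡ 1 (mod 10), and 3 mod 10 = 3.

3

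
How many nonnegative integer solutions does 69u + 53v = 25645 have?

7

gcd(69, 53) = 1.
By Bézout, 69·(10) + 53·(-13) = 1.
One solution: (36, 437).
General: u = 36 + 53t, v = 437 - 69t.
u ≥ 0 ⇒ t ≥ 0; v ≥ 0 ⇒ t ≤ 6. So t ∈ [0, 6]: 7 solutions.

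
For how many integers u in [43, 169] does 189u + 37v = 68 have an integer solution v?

4

gcd(189, 37) = 1.
By Bézout, 189*(-9) + 37*(46) = 1.
Particular solution: (17, -85).
General solution: u = 17 + 37t, v = -85 - 189t for integer t.
43 ≤ 17 + 37t ≤ 169 gives t ∈ [1, 4], which is 4 values.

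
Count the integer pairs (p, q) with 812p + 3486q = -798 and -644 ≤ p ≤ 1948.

10

gcd(3486, 812):
  3486 = 4×812 + 238
  812 = 3×238 + 98
  238 = 2×98 + 42
  98 = 2×42 + 14
  42 = 3×14
so gcd(3486, 812) = 14.
Back-substitute for Bézout coefficients:
  14 = 98 - 2×42
  ... = 812×(73) + 3486×(-17)
Scale by -57: particular solution (-4161, 969); reduce p mod 249: (72, -17).
General solution: p = 72 + 249t, q = -17 - 58t for integer t.
-644 ≤ 72 + 249t ≤ 1948 gives t ∈ [-2, 7], which is 10 values.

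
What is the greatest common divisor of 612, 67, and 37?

gcd(612, 67):
  612 = 9·67 + 9
  67 = 7·9 + 4
  9 = 2·4 + 1
  4 = 4·1
so gcd(612, 67) = 1.
gcd(1, 37) = 1.

1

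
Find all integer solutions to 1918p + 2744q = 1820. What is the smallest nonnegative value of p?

gcd(2744, 1918) = 14.
14 divides 1820, so solutions exist.
By Bézout, 1918*(93) + 2744*(-65) = 14.
Scale by 1820/14 = 130: (p₀, q₀) = (12090, -8450).
General solution: p = 12090 + 196t, q = -8450 - 137t for integer t.
p ≥ 0: smallest is 12090 mod 196 = 134 (at t = -61), with q = -93.

134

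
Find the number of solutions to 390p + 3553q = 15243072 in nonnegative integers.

11

gcd(3553, 390):
  3553 = 9·390 + 43
  390 = 9·43 + 3
  43 = 14·3 + 1
  3 = 3·1
so gcd(3553, 390) = 1.
Back-substitute for Bézout coefficients:
  1 = 43 - 14·3
  ... = 390·(-1157) + 3553·(127)
Scale by 15243072: one solution is (-17636234304, 1935870144). Reduce p mod 3553: (1423, 4134).
General: p = 1423 + 3553t, q = 4134 - 390t.
p ≥ 0 ⇒ t ≥ 0; q ≥ 0 ⇒ t ≤ 10. So t ∈ [0, 10]: 11 solutions.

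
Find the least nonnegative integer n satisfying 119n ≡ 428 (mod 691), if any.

gcd(691, 119):
  691 = 5·119 + 96
  119 = 1·96 + 23
  96 = 4·23 + 4
  23 = 5·4 + 3
  4 = 1·3 + 1
  3 = 3·1
so gcd(691, 119) = 1.
1 divides 428, so solutions exist.
Back-substitute for Bézout coefficients:
  1 = 4 - 1·3
  ... = 119·(-180) + 691·(31)
So 119·(-180) ≡ 1 (mod 691); multiply by 428: n ≡ -77040 (mod 691).
Smallest nonnegative: n = -77040 mod 691 = 352.

352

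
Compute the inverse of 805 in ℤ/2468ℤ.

gcd(2468, 805):
  2468 = 3×805 + 53
  805 = 15×53 + 10
  53 = 5×10 + 3
  10 = 3×3 + 1
  3 = 3×1
so gcd(2468, 805) = 1.
Back-substitute for Bézout coefficients:
  1 = 10 - 3×3
  ... = 805×(745) + 2468×(-243)
So 805×745 ≡ 1 (mod 2468), and 745 mod 2468 = 745.

745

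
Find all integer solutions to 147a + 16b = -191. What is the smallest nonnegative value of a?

11

gcd(147, 16) = 1  (147 = 9·16 + 3, 16 = 5·3 + 1, 3 = 3·1).
1 divides -191, so solutions exist.
Back-substituting, 147·(-5) + 16·(46) = 1.
Scale by -191/1 = -191: (a₀, b₀) = (955, -8786).
General solution: a = 955 + 16t, b = -8786 - 147t for integer t.
a ≥ 0: smallest is 955 mod 16 = 11 (at t = -59), with b = -113.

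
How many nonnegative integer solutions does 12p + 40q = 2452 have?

21

gcd(40, 12) = 4.
By Bézout, 12·(-3) + 40·(1) = 4.
One solution: (1, 61).
General: p = 1 + 10t, q = 61 - 3t.
p ≥ 0 ⇒ t ≥ 0; q ≥ 0 ⇒ t ≤ 20. So t ∈ [0, 20]: 21 solutions.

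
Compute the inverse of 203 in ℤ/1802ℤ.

577

gcd(1802, 203) = 1.
By Bézout, 203×(577) + 1802×(-65) = 1.
So 203×577 ≡ 1 (mod 1802), and 577 mod 1802 = 577.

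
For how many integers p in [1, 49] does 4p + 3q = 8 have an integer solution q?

16

gcd(4, 3) = 1  (4 = 1·3 + 1, 3 = 3·1).
Back-substituting, 4·(1) + 3·(-1) = 1.
Scale by 8: particular solution (8, -8); reduce p mod 3: (2, 0).
General solution: p = 2 + 3t, q = 0 - 4t for integer t.
1 ≤ 2 + 3t ≤ 49 gives t ∈ [0, 15], which is 16 values.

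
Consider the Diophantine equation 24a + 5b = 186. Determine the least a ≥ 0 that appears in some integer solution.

gcd(24, 5) = 1.
1 divides 186, so solutions exist.
By Bézout, 24×(-1) + 5×(5) = 1.
Scale by 186/1 = 186: (a₀, b₀) = (-186, 930).
General solution: a = -186 + 5t, b = 930 - 24t for integer t.
a ≥ 0: smallest is -186 mod 5 = 4 (at t = 38), with b = 18.

4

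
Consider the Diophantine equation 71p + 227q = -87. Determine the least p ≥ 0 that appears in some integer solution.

197

gcd(227, 71) = 1.
1 divides -87, so solutions exist.
By Bézout, 71·(16) + 227·(-5) = 1.
Scale by -87/1 = -87: (p₀, q₀) = (-1392, 435).
General solution: p = -1392 + 227t, q = 435 - 71t for integer t.
p ≥ 0: smallest is -1392 mod 227 = 197 (at t = 7), with q = -62.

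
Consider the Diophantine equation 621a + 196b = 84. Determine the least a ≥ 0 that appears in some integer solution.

56

gcd(621, 196):
  621 = 3×196 + 33
  196 = 5×33 + 31
  33 = 1×31 + 2
  31 = 15×2 + 1
  2 = 2×1
so gcd(621, 196) = 1.
1 divides 84, so solutions exist.
Back-substitute for Bézout coefficients:
  1 = 31 - 15×2
  ... = 621×(-95) + 196×(301)
Scale by 84/1 = 84: (a₀, b₀) = (-7980, 25284).
General solution: a = -7980 + 196t, b = 25284 - 621t for integer t.
a ≥ 0: smallest is -7980 mod 196 = 56 (at t = 41), with b = -177.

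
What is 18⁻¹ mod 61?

17

gcd(61, 18):
  61 = 3×18 + 7
  18 = 2×7 + 4
  7 = 1×4 + 3
  4 = 1×3 + 1
  3 = 3×1
so gcd(61, 18) = 1.
Back-substitute for Bézout coefficients:
  1 = 4 - 1×3
  ... = 18×(17) + 61×(-5)
So 18×17 ≡ 1 (mod 61), and 17 mod 61 = 17.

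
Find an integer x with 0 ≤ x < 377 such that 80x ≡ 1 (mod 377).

33

gcd(377, 80):
  377 = 4·80 + 57
  80 = 1·57 + 23
  57 = 2·23 + 11
  23 = 2·11 + 1
  11 = 11·1
so gcd(377, 80) = 1.
Back-substitute for Bézout coefficients:
  1 = 23 - 2·11
  ... = 80·(33) + 377·(-7)
So 80·33 ≡ 1 (mod 377), and 33 mod 377 = 33.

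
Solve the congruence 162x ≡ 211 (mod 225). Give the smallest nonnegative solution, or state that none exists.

gcd(225, 162) = 9  (225 = 1*162 + 63, 162 = 2*63 + 36, 63 = 1*36 + 27, 36 = 1*27 + 9, 27 = 3*9).
9 does not divide 211, so the congruence has no solution.

no solution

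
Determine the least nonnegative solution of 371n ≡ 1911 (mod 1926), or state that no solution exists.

gcd(1926, 371) = 1.
1 divides 1911, so solutions exist.
By Bézout, 371·(-841) + 1926·(162) = 1.
So 371·(-841) ≡ 1 (mod 1926); multiply by 1911: n ≡ -1607151 (mod 1926).
Smallest nonnegative: n = -1607151 mod 1926 = 1059.

1059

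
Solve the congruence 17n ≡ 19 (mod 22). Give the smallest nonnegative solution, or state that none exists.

5

gcd(22, 17) = 1  (22 = 1·17 + 5, 17 = 3·5 + 2, 5 = 2·2 + 1, 2 = 2·1).
1 divides 19, so solutions exist.
Back-substituting, 17·(-9) + 22·(7) = 1.
So 17·(-9) ≡ 1 (mod 22); multiply by 19: n ≡ -171 (mod 22).
Smallest nonnegative: n = -171 mod 22 = 5.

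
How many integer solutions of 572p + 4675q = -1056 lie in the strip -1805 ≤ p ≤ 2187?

9

gcd(4675, 572) = 11.
By Bézout, 572·(188) + 4675·(-23) = 11.
Particular solution: (227, -28).
General solution: p = 227 + 425t, q = -28 - 52t for integer t.
-1805 ≤ 227 + 425t ≤ 2187 gives t ∈ [-4, 4], which is 9 values.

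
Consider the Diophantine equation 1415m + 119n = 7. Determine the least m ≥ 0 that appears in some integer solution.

91

gcd(1415, 119) = 1.
1 divides 7, so solutions exist.
By Bézout, 1415*(-55) + 119*(654) = 1.
Scale by 7/1 = 7: (m₀, n₀) = (-385, 4578).
General solution: m = -385 + 119t, n = 4578 - 1415t for integer t.
m ≥ 0: smallest is -385 mod 119 = 91 (at t = 4), with n = -1082.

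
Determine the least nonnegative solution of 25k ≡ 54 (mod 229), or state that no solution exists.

gcd(229, 25) = 1.
1 divides 54, so solutions exist.
By Bézout, 25·(55) + 229·(-6) = 1.
So 25·(55) ≡ 1 (mod 229); multiply by 54: k ≡ 2970 (mod 229).
Smallest nonnegative: k = 2970 mod 229 = 222.

222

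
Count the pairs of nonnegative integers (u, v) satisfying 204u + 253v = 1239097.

gcd(253, 204):
  253 = 1·204 + 49
  204 = 4·49 + 8
  49 = 6·8 + 1
  8 = 8·1
so gcd(253, 204) = 1.
Back-substitute for Bézout coefficients:
  1 = 49 - 6·8
  ... = 204·(-31) + 253·(25)
Scale by 1239097: one solution is (-38412007, 30977425). Reduce u mod 253: (224, 4717).
General: u = 224 + 253t, v = 4717 - 204t.
u ≥ 0 ⇒ t ≥ 0; v ≥ 0 ⇒ t ≤ 23. So t ∈ [0, 23]: 24 solutions.

24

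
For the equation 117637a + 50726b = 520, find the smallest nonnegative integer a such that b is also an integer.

gcd(117637, 50726):
  117637 = 2·50726 + 16185
  50726 = 3·16185 + 2171
  16185 = 7·2171 + 988
  2171 = 2·988 + 195
  988 = 5·195 + 13
  195 = 15·13
so gcd(117637, 50726) = 13.
13 divides 520, so solutions exist.
Back-substitute for Bézout coefficients:
  13 = 988 - 5·195
  ... = 117637·(257) + 50726·(-596)
Scale by 520/13 = 40: (a₀, b₀) = (10280, -23840).
General solution: a = 10280 + 3902t, b = -23840 - 9049t for integer t.
a ≥ 0: smallest is 10280 mod 3902 = 2476 (at t = -2), with b = -5742.

2476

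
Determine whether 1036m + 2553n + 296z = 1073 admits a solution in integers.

gcd(2553, 1036) = 37  (2553 = 2·1036 + 481, 1036 = 2·481 + 74, 481 = 6·74 + 37, 74 = 2·37).
gcd(37, 296) = 37.
37 divides 1073, so integer solutions exist.

yes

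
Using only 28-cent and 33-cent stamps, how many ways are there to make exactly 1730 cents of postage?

Need nonnegative integers with 28j + 33k = 1730.
gcd(28, 33) = 1, and 28·(13) + 33·(-11) = 1.
So (j₀, k₀) = (22490, -19030); general j = 22490 + 33t, k = -19030 - 28t.
j ≥ 0 ⇒ t ≥ -681; k ≥ 0 ⇒ t ≤ -680. That's 2 values of t.

2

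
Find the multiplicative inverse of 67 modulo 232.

187

gcd(232, 67):
  232 = 3×67 + 31
  67 = 2×31 + 5
  31 = 6×5 + 1
  5 = 5×1
so gcd(232, 67) = 1.
Back-substitute for Bézout coefficients:
  1 = 31 - 6×5
  ... = 67×(-45) + 232×(13)
So 67×-45 ≡ 1 (mod 232), and -45 mod 232 = 187.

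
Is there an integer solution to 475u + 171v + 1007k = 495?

gcd(475, 171) = 19  (475 = 2*171 + 133, 171 = 1*133 + 38, 133 = 3*38 + 19, 38 = 2*19).
gcd(19, 1007) = 19.
19 does not divide 495 (remainder 1), so no integer solutions.

no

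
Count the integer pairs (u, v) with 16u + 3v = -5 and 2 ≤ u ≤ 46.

15

gcd(16, 3) = 1  (16 = 5×3 + 1, 3 = 3×1).
Back-substituting, 16×(1) + 3×(-5) = 1.
Scale by -5: particular solution (-5, 25); reduce u mod 3: (1, -7).
General solution: u = 1 + 3t, v = -7 - 16t for integer t.
2 ≤ 1 + 3t ≤ 46 gives t ∈ [1, 15], which is 15 values.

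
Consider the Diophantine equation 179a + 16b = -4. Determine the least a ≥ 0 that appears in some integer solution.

4

gcd(179, 16):
  179 = 11*16 + 3
  16 = 5*3 + 1
  3 = 3*1
so gcd(179, 16) = 1.
1 divides -4, so solutions exist.
Back-substitute for Bézout coefficients:
  1 = 16 - 5*3
  ... = 179*(-5) + 16*(56)
Scale by -4/1 = -4: (a₀, b₀) = (20, -224).
General solution: a = 20 + 16t, b = -224 - 179t for integer t.
a ≥ 0: smallest is 20 mod 16 = 4 (at t = -1), with b = -45.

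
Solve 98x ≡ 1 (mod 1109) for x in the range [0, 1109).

gcd(1109, 98):
  1109 = 11*98 + 31
  98 = 3*31 + 5
  31 = 6*5 + 1
  5 = 5*1
so gcd(1109, 98) = 1.
Back-substitute for Bézout coefficients:
  1 = 31 - 6*5
  ... = 98*(-215) + 1109*(19)
So 98*-215 ≡ 1 (mod 1109), and -215 mod 1109 = 894.

894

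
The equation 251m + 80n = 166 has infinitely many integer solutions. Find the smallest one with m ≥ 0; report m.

gcd(251, 80) = 1.
1 divides 166, so solutions exist.
By Bézout, 251×(-29) + 80×(91) = 1.
Scale by 166/1 = 166: (m₀, n₀) = (-4814, 15106).
General solution: m = -4814 + 80t, n = 15106 - 251t for integer t.
m ≥ 0: smallest is -4814 mod 80 = 66 (at t = 61), with n = -205.

66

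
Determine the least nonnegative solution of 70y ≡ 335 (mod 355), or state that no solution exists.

gcd(355, 70):
  355 = 5·70 + 5
  70 = 14·5
so gcd(355, 70) = 5.
5 divides 335, so solutions exist.
Back-substitute for Bézout coefficients:
  5 = 355 - 5·70
  ... = 70·(-5) + 355·(1)
So 70·(-5) ≡ 5 (mod 355); multiply by 67: y ≡ -335 (mod 71).
Smallest nonnegative: y = -335 mod 71 = 20.

20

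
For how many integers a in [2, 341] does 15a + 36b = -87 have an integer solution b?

28

gcd(36, 15) = 3  (36 = 2×15 + 6, 15 = 2×6 + 3, 6 = 2×3).
Back-substituting, 15×(5) + 36×(-2) = 3.
Scale by -29: particular solution (-145, 58); reduce a mod 12: (11, -7).
General solution: a = 11 + 12t, b = -7 - 5t for integer t.
2 ≤ 11 + 12t ≤ 341 gives t ∈ [0, 27], which is 28 values.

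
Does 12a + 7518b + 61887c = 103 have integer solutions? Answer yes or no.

no

gcd(7518, 12) = 6  (7518 = 626×12 + 6, 12 = 2×6).
gcd(6, 61887) = 3.
3 does not divide 103 (remainder 1), so no integer solutions.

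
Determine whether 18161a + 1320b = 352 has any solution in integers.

gcd(18161, 1320) = 11  (18161 = 13·1320 + 1001, 1320 = 1·1001 + 319, 1001 = 3·319 + 44, 319 = 7·44 + 11, 44 = 4·11).
11 divides 352, so integer solutions exist.

yes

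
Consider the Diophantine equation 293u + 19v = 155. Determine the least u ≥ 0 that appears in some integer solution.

17

gcd(293, 19):
  293 = 15·19 + 8
  19 = 2·8 + 3
  8 = 2·3 + 2
  3 = 1·2 + 1
  2 = 2·1
so gcd(293, 19) = 1.
1 divides 155, so solutions exist.
Back-substitute for Bézout coefficients:
  1 = 3 - 1·2
  ... = 293·(-7) + 19·(108)
Scale by 155/1 = 155: (u₀, v₀) = (-1085, 16740).
General solution: u = -1085 + 19t, v = 16740 - 293t for integer t.
u ≥ 0: smallest is -1085 mod 19 = 17 (at t = 58), with v = -254.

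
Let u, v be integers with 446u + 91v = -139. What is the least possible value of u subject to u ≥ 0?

gcd(446, 91):
  446 = 4*91 + 82
  91 = 1*82 + 9
  82 = 9*9 + 1
  9 = 9*1
so gcd(446, 91) = 1.
1 divides -139, so solutions exist.
Back-substitute for Bézout coefficients:
  1 = 82 - 9*9
  ... = 446*(10) + 91*(-49)
Scale by -139/1 = -139: (u₀, v₀) = (-1390, 6811).
General solution: u = -1390 + 91t, v = 6811 - 446t for integer t.
u ≥ 0: smallest is -1390 mod 91 = 66 (at t = 16), with v = -325.

66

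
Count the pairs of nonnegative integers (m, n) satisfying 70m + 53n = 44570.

12

gcd(70, 53):
  70 = 1×53 + 17
  53 = 3×17 + 2
  17 = 8×2 + 1
  2 = 2×1
so gcd(70, 53) = 1.
Back-substitute for Bézout coefficients:
  1 = 17 - 8×2
  ... = 70×(25) + 53×(-33)
Scale by 44570: one solution is (1114250, -1470810). Reduce m mod 53: (31, 800).
General: m = 31 + 53t, n = 800 - 70t.
m ≥ 0 ⇒ t ≥ 0; n ≥ 0 ⇒ t ≤ 11. So t ∈ [0, 11]: 12 solutions.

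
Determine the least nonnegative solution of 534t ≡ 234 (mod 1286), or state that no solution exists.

gcd(1286, 534):
  1286 = 2*534 + 218
  534 = 2*218 + 98
  218 = 2*98 + 22
  98 = 4*22 + 10
  22 = 2*10 + 2
  10 = 5*2
so gcd(1286, 534) = 2.
2 divides 234, so solutions exist.
Back-substitute for Bézout coefficients:
  2 = 22 - 2*10
  ... = 534*(-118) + 1286*(49)
So 534*(-118) ≡ 2 (mod 1286); multiply by 117: t ≡ -13806 (mod 643).
Smallest nonnegative: t = -13806 mod 643 = 340.

340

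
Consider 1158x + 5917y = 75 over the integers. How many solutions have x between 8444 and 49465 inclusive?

7

gcd(5917, 1158) = 1  (5917 = 5·1158 + 127, 1158 = 9·127 + 15, 127 = 8·15 + 7, 15 = 2·7 + 1, 7 = 7·1).
Back-substituting, 1158·(792) + 5917·(-155) = 1.
Scale by 75: particular solution (59400, -11625); reduce x mod 5917: (230, -45).
General solution: x = 230 + 5917t, y = -45 - 1158t for integer t.
8444 ≤ 230 + 5917t ≤ 49465 gives t ∈ [2, 8], which is 7 values.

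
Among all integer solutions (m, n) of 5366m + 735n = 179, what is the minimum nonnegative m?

64

gcd(5366, 735) = 1.
1 divides 179, so solutions exist.
By Bézout, 5366×(296) + 735×(-2161) = 1.
Scale by 179/1 = 179: (m₀, n₀) = (52984, -386819).
General solution: m = 52984 + 735t, n = -386819 - 5366t for integer t.
m ≥ 0: smallest is 52984 mod 735 = 64 (at t = -72), with n = -467.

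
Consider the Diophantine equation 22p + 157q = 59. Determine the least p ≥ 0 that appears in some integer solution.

gcd(157, 22):
  157 = 7*22 + 3
  22 = 7*3 + 1
  3 = 3*1
so gcd(157, 22) = 1.
1 divides 59, so solutions exist.
Back-substitute for Bézout coefficients:
  1 = 22 - 7*3
  ... = 22*(50) + 157*(-7)
Scale by 59/1 = 59: (p₀, q₀) = (2950, -413).
General solution: p = 2950 + 157t, q = -413 - 22t for integer t.
p ≥ 0: smallest is 2950 mod 157 = 124 (at t = -18), with q = -17.

124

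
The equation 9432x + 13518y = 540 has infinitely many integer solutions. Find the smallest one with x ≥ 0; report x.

gcd(13518, 9432) = 18  (13518 = 1×9432 + 4086, 9432 = 2×4086 + 1260, 4086 = 3×1260 + 306, 1260 = 4×306 + 36, 306 = 8×36 + 18, 36 = 2×18).
18 divides 540, so solutions exist.
Back-substituting, 9432×(-354) + 13518×(247) = 18.
Scale by 540/18 = 30: (x₀, y₀) = (-10620, 7410).
General solution: x = -10620 + 751t, y = 7410 - 524t for integer t.
x ≥ 0: smallest is -10620 mod 751 = 645 (at t = 15), with y = -450.

645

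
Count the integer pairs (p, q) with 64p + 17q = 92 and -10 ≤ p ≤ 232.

gcd(64, 17):
  64 = 3×17 + 13
  17 = 1×13 + 4
  13 = 3×4 + 1
  4 = 4×1
so gcd(64, 17) = 1.
Back-substitute for Bézout coefficients:
  1 = 13 - 3×4
  ... = 64×(4) + 17×(-15)
Scale by 92: particular solution (368, -1380); reduce p mod 17: (11, -36).
General solution: p = 11 + 17t, q = -36 - 64t for integer t.
-10 ≤ 11 + 17t ≤ 232 gives t ∈ [-1, 13], which is 15 values.

15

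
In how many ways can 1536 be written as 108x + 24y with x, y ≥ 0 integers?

gcd(108, 24) = 12  (108 = 4×24 + 12, 24 = 2×12).
Back-substituting, 108×(1) + 24×(-4) = 12.
Scale by 128: one solution is (128, -512). Reduce x mod 2: (0, 64).
General: x = 0 + 2t, y = 64 - 9t.
x ≥ 0 ⇒ t ≥ 0; y ≥ 0 ⇒ t ≤ 7. So t ∈ [0, 7]: 8 solutions.

8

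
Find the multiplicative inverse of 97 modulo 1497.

463

gcd(1497, 97):
  1497 = 15·97 + 42
  97 = 2·42 + 13
  42 = 3·13 + 3
  13 = 4·3 + 1
  3 = 3·1
so gcd(1497, 97) = 1.
Back-substitute for Bézout coefficients:
  1 = 13 - 4·3
  ... = 97·(463) + 1497·(-30)
So 97·463 ≡ 1 (mod 1497), and 463 mod 1497 = 463.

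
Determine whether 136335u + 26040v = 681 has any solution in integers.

no

gcd(136335, 26040) = 15  (136335 = 5·26040 + 6135, 26040 = 4·6135 + 1500, 6135 = 4·1500 + 135, 1500 = 11·135 + 15, 135 = 9·15).
15 does not divide 681 (remainder 6), so no integer solutions.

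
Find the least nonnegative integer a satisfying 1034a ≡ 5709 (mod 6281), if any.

gcd(6281, 1034):
  6281 = 6·1034 + 77
  1034 = 13·77 + 33
  77 = 2·33 + 11
  33 = 3·11
so gcd(6281, 1034) = 11.
11 divides 5709, so solutions exist.
Back-substitute for Bézout coefficients:
  11 = 77 - 2·33
  ... = 1034·(-164) + 6281·(27)
So 1034·(-164) ≡ 11 (mod 6281); multiply by 519: a ≡ -85116 (mod 571).
Smallest nonnegative: a = -85116 mod 571 = 534.

534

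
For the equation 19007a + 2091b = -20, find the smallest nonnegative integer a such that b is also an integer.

gcd(19007, 2091) = 1.
1 divides -20, so solutions exist.
By Bézout, 19007*(545) + 2091*(-4954) = 1.
Scale by -20/1 = -20: (a₀, b₀) = (-10900, 99080).
General solution: a = -10900 + 2091t, b = 99080 - 19007t for integer t.
a ≥ 0: smallest is -10900 mod 2091 = 1646 (at t = 6), with b = -14962.

1646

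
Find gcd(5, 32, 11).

gcd(32, 5) = 1  (32 = 6*5 + 2, 5 = 2*2 + 1, 2 = 2*1).
gcd(1, 11) = 1.

1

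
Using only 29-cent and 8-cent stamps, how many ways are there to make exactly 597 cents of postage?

3

Need nonnegative integers with 29j + 8k = 597.
gcd(29, 8) = 1, and 29·(-3) + 8·(11) = 1.
So (j₀, k₀) = (-1791, 6567); general j = -1791 + 8t, k = 6567 - 29t.
j ≥ 0 ⇒ t ≥ 224; k ≥ 0 ⇒ t ≤ 226. That's 3 values of t.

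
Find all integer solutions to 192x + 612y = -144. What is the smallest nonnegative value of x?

gcd(612, 192) = 12  (612 = 3×192 + 36, 192 = 5×36 + 12, 36 = 3×12).
12 divides -144, so solutions exist.
Back-substituting, 192×(16) + 612×(-5) = 12.
Scale by -144/12 = -12: (x₀, y₀) = (-192, 60).
General solution: x = -192 + 51t, y = 60 - 16t for integer t.
x ≥ 0: smallest is -192 mod 51 = 12 (at t = 4), with y = -4.

12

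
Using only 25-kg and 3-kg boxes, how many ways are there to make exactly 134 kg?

2

Need nonnegative integers with 25j + 3k = 134.
gcd(25, 3) = 1, and 25·(1) + 3·(-8) = 1.
So (j₀, k₀) = (134, -1072); general j = 134 + 3t, k = -1072 - 25t.
j ≥ 0 ⇒ t ≥ -44; k ≥ 0 ⇒ t ≤ -43. That's 2 values of t.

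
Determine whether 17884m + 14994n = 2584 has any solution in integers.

yes

gcd(17884, 14994) = 34  (17884 = 1×14994 + 2890, 14994 = 5×2890 + 544, 2890 = 5×544 + 170, 544 = 3×170 + 34, 170 = 5×34).
34 divides 2584, so integer solutions exist.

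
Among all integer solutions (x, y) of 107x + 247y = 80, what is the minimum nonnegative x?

70

gcd(247, 107):
  247 = 2×107 + 33
  107 = 3×33 + 8
  33 = 4×8 + 1
  8 = 8×1
so gcd(247, 107) = 1.
1 divides 80, so solutions exist.
Back-substitute for Bézout coefficients:
  1 = 33 - 4×8
  ... = 107×(-30) + 247×(13)
Scale by 80/1 = 80: (x₀, y₀) = (-2400, 1040).
General solution: x = -2400 + 247t, y = 1040 - 107t for integer t.
x ≥ 0: smallest is -2400 mod 247 = 70 (at t = 10), with y = -30.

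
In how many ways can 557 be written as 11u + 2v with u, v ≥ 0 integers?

25

gcd(11, 2) = 1  (11 = 5*2 + 1, 2 = 2*1).
Back-substituting, 11*(1) + 2*(-5) = 1.
Scale by 557: one solution is (557, -2785). Reduce u mod 2: (1, 273).
General: u = 1 + 2t, v = 273 - 11t.
u ≥ 0 ⇒ t ≥ 0; v ≥ 0 ⇒ t ≤ 24. So t ∈ [0, 24]: 25 solutions.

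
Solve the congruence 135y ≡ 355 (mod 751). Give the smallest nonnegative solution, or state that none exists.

gcd(751, 135) = 1  (751 = 5*135 + 76, 135 = 1*76 + 59, 76 = 1*59 + 17, 59 = 3*17 + 8, 17 = 2*8 + 1, 8 = 8*1).
1 divides 355, so solutions exist.
Back-substituting, 135*(-89) + 751*(16) = 1.
So 135*(-89) ≡ 1 (mod 751); multiply by 355: y ≡ -31595 (mod 751).
Smallest nonnegative: y = -31595 mod 751 = 698.

698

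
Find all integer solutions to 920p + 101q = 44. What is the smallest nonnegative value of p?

4

gcd(920, 101):
  920 = 9·101 + 11
  101 = 9·11 + 2
  11 = 5·2 + 1
  2 = 2·1
so gcd(920, 101) = 1.
1 divides 44, so solutions exist.
Back-substitute for Bézout coefficients:
  1 = 11 - 5·2
  ... = 920·(46) + 101·(-419)
Scale by 44/1 = 44: (p₀, q₀) = (2024, -18436).
General solution: p = 2024 + 101t, q = -18436 - 920t for integer t.
p ≥ 0: smallest is 2024 mod 101 = 4 (at t = -20), with q = -36.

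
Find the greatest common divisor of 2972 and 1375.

1

gcd(2972, 1375):
  2972 = 2*1375 + 222
  1375 = 6*222 + 43
  222 = 5*43 + 7
  43 = 6*7 + 1
  7 = 7*1
so gcd(2972, 1375) = 1.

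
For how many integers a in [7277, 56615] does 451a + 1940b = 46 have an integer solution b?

gcd(1940, 451) = 1.
By Bézout, 451·(271) + 1940·(-63) = 1.
Particular solution: (826, -192).
General solution: a = 826 + 1940t, b = -192 - 451t for integer t.
7277 ≤ 826 + 1940t ≤ 56615 gives t ∈ [4, 28], which is 25 values.

25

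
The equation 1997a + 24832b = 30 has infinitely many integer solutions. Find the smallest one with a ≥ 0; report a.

gcd(24832, 1997):
  24832 = 12*1997 + 868
  1997 = 2*868 + 261
  868 = 3*261 + 85
  261 = 3*85 + 6
  85 = 14*6 + 1
  6 = 6*1
so gcd(24832, 1997) = 1.
1 divides 30, so solutions exist.
Back-substitute for Bézout coefficients:
  1 = 85 - 14*6
  ... = 1997*(-4091) + 24832*(329)
Scale by 30/1 = 30: (a₀, b₀) = (-122730, 9870).
General solution: a = -122730 + 24832t, b = 9870 - 1997t for integer t.
a ≥ 0: smallest is -122730 mod 24832 = 1430 (at t = 5), with b = -115.

1430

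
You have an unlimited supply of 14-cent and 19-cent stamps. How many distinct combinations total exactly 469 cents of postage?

2

Need nonnegative integers with 14j + 19k = 469.
gcd(14, 19) = 1, and 14·(-4) + 19·(3) = 1.
So (j₀, k₀) = (-1876, 1407); general j = -1876 + 19t, k = 1407 - 14t.
j ≥ 0 ⇒ t ≥ 99; k ≥ 0 ⇒ t ≤ 100. That's 2 values of t.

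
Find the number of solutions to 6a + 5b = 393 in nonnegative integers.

13

gcd(6, 5) = 1  (6 = 1·5 + 1, 5 = 5·1).
Back-substituting, 6·(1) + 5·(-1) = 1.
Scale by 393: one solution is (393, -393). Reduce a mod 5: (3, 75).
General: a = 3 + 5t, b = 75 - 6t.
a ≥ 0 ⇒ t ≥ 0; b ≥ 0 ⇒ t ≤ 12. So t ∈ [0, 12]: 13 solutions.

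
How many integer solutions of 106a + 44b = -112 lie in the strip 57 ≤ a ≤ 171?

5

gcd(106, 44):
  106 = 2·44 + 18
  44 = 2·18 + 8
  18 = 2·8 + 2
  8 = 4·2
so gcd(106, 44) = 2.
Back-substitute for Bézout coefficients:
  2 = 18 - 2·8
  ... = 106·(5) + 44·(-12)
Scale by -56: particular solution (-280, 672); reduce a mod 22: (6, -17).
General solution: a = 6 + 22t, b = -17 - 53t for integer t.
57 ≤ 6 + 22t ≤ 171 gives t ∈ [3, 7], which is 5 values.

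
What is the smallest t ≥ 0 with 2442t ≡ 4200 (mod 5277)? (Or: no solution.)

gcd(5277, 2442):
  5277 = 2·2442 + 393
  2442 = 6·393 + 84
  393 = 4·84 + 57
  84 = 1·57 + 27
  57 = 2·27 + 3
  27 = 9·3
so gcd(5277, 2442) = 3.
3 divides 4200, so solutions exist.
Back-substitute for Bézout coefficients:
  3 = 57 - 2·27
  ... = 2442·(-188) + 5277·(87)
So 2442·(-188) ≡ 3 (mod 5277); multiply by 1400: t ≡ -263200 (mod 1759).
Smallest nonnegative: t = -263200 mod 1759 = 650.

650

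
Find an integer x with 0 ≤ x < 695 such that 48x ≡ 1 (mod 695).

362

gcd(695, 48) = 1  (695 = 14×48 + 23, 48 = 2×23 + 2, 23 = 11×2 + 1, 2 = 2×1).
Back-substituting, 48×(-333) + 695×(23) = 1.
So 48×-333 ≡ 1 (mod 695), and -333 mod 695 = 362.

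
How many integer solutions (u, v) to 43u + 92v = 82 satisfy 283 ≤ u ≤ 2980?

30

gcd(92, 43) = 1.
By Bézout, 43×(15) + 92×(-7) = 1.
Particular solution: (34, -15).
General solution: u = 34 + 92t, v = -15 - 43t for integer t.
283 ≤ 34 + 92t ≤ 2980 gives t ∈ [3, 32], which is 30 values.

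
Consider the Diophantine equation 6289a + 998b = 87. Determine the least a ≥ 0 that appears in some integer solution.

491

gcd(6289, 998):
  6289 = 6·998 + 301
  998 = 3·301 + 95
  301 = 3·95 + 16
  95 = 5·16 + 15
  16 = 1·15 + 1
  15 = 15·1
so gcd(6289, 998) = 1.
1 divides 87, so solutions exist.
Back-substitute for Bézout coefficients:
  1 = 16 - 1·15
  ... = 6289·(63) + 998·(-397)
Scale by 87/1 = 87: (a₀, b₀) = (5481, -34539).
General solution: a = 5481 + 998t, b = -34539 - 6289t for integer t.
a ≥ 0: smallest is 5481 mod 998 = 491 (at t = -5), with b = -3094.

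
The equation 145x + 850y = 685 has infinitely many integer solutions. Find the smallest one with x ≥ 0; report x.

163

gcd(850, 145) = 5  (850 = 5×145 + 125, 145 = 1×125 + 20, 125 = 6×20 + 5, 20 = 4×5).
5 divides 685, so solutions exist.
Back-substituting, 145×(-41) + 850×(7) = 5.
Scale by 685/5 = 137: (x₀, y₀) = (-5617, 959).
General solution: x = -5617 + 170t, y = 959 - 29t for integer t.
x ≥ 0: smallest is -5617 mod 170 = 163 (at t = 34), with y = -27.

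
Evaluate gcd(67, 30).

gcd(67, 30):
  67 = 2*30 + 7
  30 = 4*7 + 2
  7 = 3*2 + 1
  2 = 2*1
so gcd(67, 30) = 1.

1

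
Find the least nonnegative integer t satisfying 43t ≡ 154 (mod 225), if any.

103

gcd(225, 43):
  225 = 5×43 + 10
  43 = 4×10 + 3
  10 = 3×3 + 1
  3 = 3×1
so gcd(225, 43) = 1.
1 divides 154, so solutions exist.
Back-substitute for Bézout coefficients:
  1 = 10 - 3×3
  ... = 43×(-68) + 225×(13)
So 43×(-68) ≡ 1 (mod 225); multiply by 154: t ≡ -10472 (mod 225).
Smallest nonnegative: t = -10472 mod 225 = 103.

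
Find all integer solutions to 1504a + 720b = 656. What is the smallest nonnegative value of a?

44

gcd(1504, 720):
  1504 = 2×720 + 64
  720 = 11×64 + 16
  64 = 4×16
so gcd(1504, 720) = 16.
16 divides 656, so solutions exist.
Back-substitute for Bézout coefficients:
  16 = 720 - 11×64
  ... = 1504×(-11) + 720×(23)
Scale by 656/16 = 41: (a₀, b₀) = (-451, 943).
General solution: a = -451 + 45t, b = 943 - 94t for integer t.
a ≥ 0: smallest is -451 mod 45 = 44 (at t = 11), with b = -91.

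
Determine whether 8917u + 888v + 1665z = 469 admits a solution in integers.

gcd(8917, 888):
  8917 = 10*888 + 37
  888 = 24*37
so gcd(8917, 888) = 37.
gcd(37, 1665) = 37.
37 does not divide 469 (remainder 25), so no integer solutions.

no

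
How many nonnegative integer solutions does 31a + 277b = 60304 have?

7

gcd(277, 31):
  277 = 8·31 + 29
  31 = 1·29 + 2
  29 = 14·2 + 1
  2 = 2·1
so gcd(277, 31) = 1.
Back-substitute for Bézout coefficients:
  1 = 29 - 14·2
  ... = 31·(-134) + 277·(15)
Scale by 60304: one solution is (-8080736, 904560). Reduce a mod 277: (185, 197).
General: a = 185 + 277t, b = 197 - 31t.
a ≥ 0 ⇒ t ≥ 0; b ≥ 0 ⇒ t ≤ 6. So t ∈ [0, 6]: 7 solutions.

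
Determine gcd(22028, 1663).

1

gcd(22028, 1663) = 1  (22028 = 13×1663 + 409, 1663 = 4×409 + 27, 409 = 15×27 + 4, 27 = 6×4 + 3, 4 = 1×3 + 1, 3 = 3×1).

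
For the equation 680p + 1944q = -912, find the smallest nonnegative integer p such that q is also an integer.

gcd(1944, 680):
  1944 = 2×680 + 584
  680 = 1×584 + 96
  584 = 6×96 + 8
  96 = 12×8
so gcd(1944, 680) = 8.
8 divides -912, so solutions exist.
Back-substitute for Bézout coefficients:
  8 = 584 - 6×96
  ... = 680×(-20) + 1944×(7)
Scale by -912/8 = -114: (p₀, q₀) = (2280, -798).
General solution: p = 2280 + 243t, q = -798 - 85t for integer t.
p ≥ 0: smallest is 2280 mod 243 = 93 (at t = -9), with q = -33.

93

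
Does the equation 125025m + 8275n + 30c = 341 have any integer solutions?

gcd(125025, 8275) = 25  (125025 = 15·8275 + 900, 8275 = 9·900 + 175, 900 = 5·175 + 25, 175 = 7·25).
gcd(25, 30) = 5.
5 does not divide 341 (remainder 1), so no integer solutions.

no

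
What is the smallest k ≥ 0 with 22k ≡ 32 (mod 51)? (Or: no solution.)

gcd(51, 22):
  51 = 2*22 + 7
  22 = 3*7 + 1
  7 = 7*1
so gcd(51, 22) = 1.
1 divides 32, so solutions exist.
Back-substitute for Bézout coefficients:
  1 = 22 - 3*7
  ... = 22*(7) + 51*(-3)
So 22*(7) ≡ 1 (mod 51); multiply by 32: k ≡ 224 (mod 51).
Smallest nonnegative: k = 224 mod 51 = 20.

20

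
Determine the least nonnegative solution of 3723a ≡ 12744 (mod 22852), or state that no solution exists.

14256

gcd(22852, 3723) = 1.
1 divides 12744, so solutions exist.
By Bézout, 3723*(-1645) + 22852*(268) = 1.
So 3723*(-1645) ≡ 1 (mod 22852); multiply by 12744: a ≡ -20963880 (mod 22852).
Smallest nonnegative: a = -20963880 mod 22852 = 14256.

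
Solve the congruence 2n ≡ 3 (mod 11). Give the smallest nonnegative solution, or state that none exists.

gcd(11, 2) = 1.
1 divides 3, so solutions exist.
By Bézout, 2*(-5) + 11*(1) = 1.
So 2*(-5) ≡ 1 (mod 11); multiply by 3: n ≡ -15 (mod 11).
Smallest nonnegative: n = -15 mod 11 = 7.

7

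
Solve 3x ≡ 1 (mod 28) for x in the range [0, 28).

gcd(28, 3):
  28 = 9×3 + 1
  3 = 3×1
so gcd(28, 3) = 1.
Back-substitute for Bézout coefficients:
  1 = 28 - 9×3
  ... = 3×(-9) + 28×(1)
So 3×-9 ≡ 1 (mod 28), and -9 mod 28 = 19.

19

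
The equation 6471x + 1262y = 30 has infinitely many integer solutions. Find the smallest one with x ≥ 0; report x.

980

gcd(6471, 1262):
  6471 = 5×1262 + 161
  1262 = 7×161 + 135
  161 = 1×135 + 26
  135 = 5×26 + 5
  26 = 5×5 + 1
  5 = 5×1
so gcd(6471, 1262) = 1.
1 divides 30, so solutions exist.
Back-substitute for Bézout coefficients:
  1 = 26 - 5×5
  ... = 6471×(243) + 1262×(-1246)
Scale by 30/1 = 30: (x₀, y₀) = (7290, -37380).
General solution: x = 7290 + 1262t, y = -37380 - 6471t for integer t.
x ≥ 0: smallest is 7290 mod 1262 = 980 (at t = -5), with y = -5025.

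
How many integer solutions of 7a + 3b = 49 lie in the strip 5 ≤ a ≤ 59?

gcd(7, 3):
  7 = 2*3 + 1
  3 = 3*1
so gcd(7, 3) = 1.
Back-substitute for Bézout coefficients:
  1 = 7 - 2*3
  ... = 7*(1) + 3*(-2)
Scale by 49: particular solution (49, -98); reduce a mod 3: (1, 14).
General solution: a = 1 + 3t, b = 14 - 7t for integer t.
5 ≤ 1 + 3t ≤ 59 gives t ∈ [2, 19], which is 18 values.

18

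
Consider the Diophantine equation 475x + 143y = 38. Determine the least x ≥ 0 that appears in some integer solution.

gcd(475, 143):
  475 = 3×143 + 46
  143 = 3×46 + 5
  46 = 9×5 + 1
  5 = 5×1
so gcd(475, 143) = 1.
1 divides 38, so solutions exist.
Back-substitute for Bézout coefficients:
  1 = 46 - 9×5
  ... = 475×(28) + 143×(-93)
Scale by 38/1 = 38: (x₀, y₀) = (1064, -3534).
General solution: x = 1064 + 143t, y = -3534 - 475t for integer t.
x ≥ 0: smallest is 1064 mod 143 = 63 (at t = -7), with y = -209.

63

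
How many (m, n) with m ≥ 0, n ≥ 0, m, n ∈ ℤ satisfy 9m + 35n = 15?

gcd(35, 9):
  35 = 3*9 + 8
  9 = 1*8 + 1
  8 = 8*1
so gcd(35, 9) = 1.
Back-substitute for Bézout coefficients:
  1 = 9 - 1*8
  ... = 9*(4) + 35*(-1)
Scale by 15: one solution is (60, -15). Reduce m mod 35: (25, -6).
General: m = 25 + 35t, n = -6 - 9t.
m ≥ 0 ⇒ t ≥ 0; n ≥ 0 ⇒ t ≤ -1. So t ∈ [0, -1]: 0 solutions.

0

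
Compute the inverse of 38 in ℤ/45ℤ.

gcd(45, 38):
  45 = 1*38 + 7
  38 = 5*7 + 3
  7 = 2*3 + 1
  3 = 3*1
so gcd(45, 38) = 1.
Back-substitute for Bézout coefficients:
  1 = 7 - 2*3
  ... = 38*(-13) + 45*(11)
So 38*-13 ≡ 1 (mod 45), and -13 mod 45 = 32.

32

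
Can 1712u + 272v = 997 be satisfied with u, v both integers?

gcd(1712, 272) = 16.
16 does not divide 997 (remainder 5), so no integer solutions.

no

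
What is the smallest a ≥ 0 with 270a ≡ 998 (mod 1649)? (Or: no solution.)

gcd(1649, 270) = 1  (1649 = 6·270 + 29, 270 = 9·29 + 9, 29 = 3·9 + 2, 9 = 4·2 + 1, 2 = 2·1).
1 divides 998, so solutions exist.
Back-substituting, 270·(739) + 1649·(-121) = 1.
So 270·(739) ≡ 1 (mod 1649); multiply by 998: a ≡ 737522 (mod 1649).
Smallest nonnegative: a = 737522 mod 1649 = 419.

419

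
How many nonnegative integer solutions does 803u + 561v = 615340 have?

gcd(803, 561):
  803 = 1·561 + 242
  561 = 2·242 + 77
  242 = 3·77 + 11
  77 = 7·11
so gcd(803, 561) = 11.
Back-substitute for Bézout coefficients:
  11 = 242 - 3·77
  ... = 803·(7) + 561·(-10)
Scale by 55940: one solution is (391580, -559400). Reduce u mod 51: (2, 1094).
General: u = 2 + 51t, v = 1094 - 73t.
u ≥ 0 ⇒ t ≥ 0; v ≥ 0 ⇒ t ≤ 14. So t ∈ [0, 14]: 15 solutions.

15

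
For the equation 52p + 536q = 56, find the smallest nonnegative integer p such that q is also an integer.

32

gcd(536, 52) = 4  (536 = 10*52 + 16, 52 = 3*16 + 4, 16 = 4*4).
4 divides 56, so solutions exist.
Back-substituting, 52*(31) + 536*(-3) = 4.
Scale by 56/4 = 14: (p₀, q₀) = (434, -42).
General solution: p = 434 + 134t, q = -42 - 13t for integer t.
p ≥ 0: smallest is 434 mod 134 = 32 (at t = -3), with q = -3.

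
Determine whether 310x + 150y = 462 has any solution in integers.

gcd(310, 150):
  310 = 2*150 + 10
  150 = 15*10
so gcd(310, 150) = 10.
10 does not divide 462 (remainder 2), so no integer solutions.

no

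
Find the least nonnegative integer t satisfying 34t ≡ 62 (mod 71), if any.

6

gcd(71, 34) = 1.
1 divides 62, so solutions exist.
By Bézout, 34·(23) + 71·(-11) = 1.
So 34·(23) ≡ 1 (mod 71); multiply by 62: t ≡ 1426 (mod 71).
Smallest nonnegative: t = 1426 mod 71 = 6.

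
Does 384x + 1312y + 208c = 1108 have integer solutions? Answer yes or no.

gcd(1312, 384) = 32  (1312 = 3*384 + 160, 384 = 2*160 + 64, 160 = 2*64 + 32, 64 = 2*32).
gcd(32, 208) = 16.
16 does not divide 1108 (remainder 4), so no integer solutions.

no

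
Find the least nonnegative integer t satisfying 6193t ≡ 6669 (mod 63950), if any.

gcd(63950, 6193) = 1.
1 divides 6669, so solutions exist.
By Bézout, 6193·(-7693) + 63950·(745) = 1.
So 6193·(-7693) ≡ 1 (mod 63950); multiply by 6669: t ≡ -51304617 (mod 63950).
Smallest nonnegative: t = -51304617 mod 63950 = 47233.

47233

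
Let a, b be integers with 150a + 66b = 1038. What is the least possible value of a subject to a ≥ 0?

gcd(150, 66) = 6  (150 = 2*66 + 18, 66 = 3*18 + 12, 18 = 1*12 + 6, 12 = 2*6).
6 divides 1038, so solutions exist.
Back-substituting, 150*(4) + 66*(-9) = 6.
Scale by 1038/6 = 173: (a₀, b₀) = (692, -1557).
General solution: a = 692 + 11t, b = -1557 - 25t for integer t.
a ≥ 0: smallest is 692 mod 11 = 10 (at t = -62), with b = -7.

10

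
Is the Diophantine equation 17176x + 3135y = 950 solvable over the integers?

gcd(17176, 3135):
  17176 = 5*3135 + 1501
  3135 = 2*1501 + 133
  1501 = 11*133 + 38
  133 = 3*38 + 19
  38 = 2*19
so gcd(17176, 3135) = 19.
19 divides 950, so integer solutions exist.

yes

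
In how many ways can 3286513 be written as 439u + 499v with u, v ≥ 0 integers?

gcd(499, 439):
  499 = 1×439 + 60
  439 = 7×60 + 19
  60 = 3×19 + 3
  19 = 6×3 + 1
  3 = 3×1
so gcd(499, 439) = 1.
Back-substitute for Bézout coefficients:
  1 = 19 - 6×3
  ... = 439×(158) + 499×(-139)
Scale by 3286513: one solution is (519269054, -456825307). Reduce u mod 499: (173, 6434).
General: u = 173 + 499t, v = 6434 - 439t.
u ≥ 0 ⇒ t ≥ 0; v ≥ 0 ⇒ t ≤ 14. So t ∈ [0, 14]: 15 solutions.

15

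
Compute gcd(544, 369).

1

gcd(544, 369):
  544 = 1×369 + 175
  369 = 2×175 + 19
  175 = 9×19 + 4
  19 = 4×4 + 3
  4 = 1×3 + 1
  3 = 3×1
so gcd(544, 369) = 1.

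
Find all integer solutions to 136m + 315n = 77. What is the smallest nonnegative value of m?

77

gcd(315, 136) = 1.
1 divides 77, so solutions exist.
By Bézout, 136*(-44) + 315*(19) = 1.
Scale by 77/1 = 77: (m₀, n₀) = (-3388, 1463).
General solution: m = -3388 + 315t, n = 1463 - 136t for integer t.
m ≥ 0: smallest is -3388 mod 315 = 77 (at t = 11), with n = -33.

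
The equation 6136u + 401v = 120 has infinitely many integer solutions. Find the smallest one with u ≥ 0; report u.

286

gcd(6136, 401):
  6136 = 15*401 + 121
  401 = 3*121 + 38
  121 = 3*38 + 7
  38 = 5*7 + 3
  7 = 2*3 + 1
  3 = 3*1
so gcd(6136, 401) = 1.
1 divides 120, so solutions exist.
Back-substitute for Bézout coefficients:
  1 = 7 - 2*3
  ... = 6136*(116) + 401*(-1775)
Scale by 120/1 = 120: (u₀, v₀) = (13920, -213000).
General solution: u = 13920 + 401t, v = -213000 - 6136t for integer t.
u ≥ 0: smallest is 13920 mod 401 = 286 (at t = -34), with v = -4376.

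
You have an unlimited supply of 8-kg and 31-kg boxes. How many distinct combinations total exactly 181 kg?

Need nonnegative integers with 8j + 31k = 181.
gcd(8, 31) = 1, and 8·(4) + 31·(-1) = 1.
So (j₀, k₀) = (724, -181); general j = 724 + 31t, k = -181 - 8t.
j ≥ 0 ⇒ t ≥ -23; k ≥ 0 ⇒ t ≤ -23. That's 1 value of t.

1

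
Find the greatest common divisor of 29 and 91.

1

gcd(91, 29) = 1  (91 = 3×29 + 4, 29 = 7×4 + 1, 4 = 4×1).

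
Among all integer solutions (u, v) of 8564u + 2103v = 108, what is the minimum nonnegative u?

1827

gcd(8564, 2103) = 1  (8564 = 4×2103 + 152, 2103 = 13×152 + 127, 152 = 1×127 + 25, 127 = 5×25 + 2, 25 = 12×2 + 1, 2 = 2×1).
1 divides 108, so solutions exist.
Back-substituting, 8564×(1010) + 2103×(-4113) = 1.
Scale by 108/1 = 108: (u₀, v₀) = (109080, -444204).
General solution: u = 109080 + 2103t, v = -444204 - 8564t for integer t.
u ≥ 0: smallest is 109080 mod 2103 = 1827 (at t = -51), with v = -7440.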